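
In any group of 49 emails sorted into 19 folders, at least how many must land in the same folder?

3

The 49 emails fall into 19 folders.
If each of the 19 folders held at most 2, the total would be at most 19 × 2 = 38 < 49, a contradiction.
So at least one holds ⌈49/19⌉ = 3.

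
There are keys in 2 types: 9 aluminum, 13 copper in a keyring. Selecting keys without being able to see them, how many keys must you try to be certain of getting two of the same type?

The worst case takes 1 key of each type without reaching 2 of any: 2 × 1 = 2.
The next key must bring some type to 2, so 2 + 1 = 3.

3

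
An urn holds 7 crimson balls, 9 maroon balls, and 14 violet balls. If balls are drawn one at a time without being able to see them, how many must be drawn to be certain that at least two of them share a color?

The worst case takes 1 ball of each color without reaching 2 of any: 3 × 1 = 3.
The next ball must bring some color to 2, so 3 + 1 = 4.

4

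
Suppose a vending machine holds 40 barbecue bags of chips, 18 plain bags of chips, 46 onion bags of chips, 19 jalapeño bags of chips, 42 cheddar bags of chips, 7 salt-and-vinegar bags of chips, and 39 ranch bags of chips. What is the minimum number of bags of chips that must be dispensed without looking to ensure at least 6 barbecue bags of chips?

177

The worst case draws every non-barbecue bag of chips first: 18 + 46 + 19 + 42 + 7 + 39 = 171.
The next 6 draws are then forced to be barbecue, giving 171 + 6 = 177.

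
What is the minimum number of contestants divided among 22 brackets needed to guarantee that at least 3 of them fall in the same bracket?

45

There are 22 brackets acting as pigeonholes.
With 22 × 2 = 44 contestants we could place exactly 2 in each, with no class reaching 3.
One more forces some class to hold 3, so 44 + 1 = 45.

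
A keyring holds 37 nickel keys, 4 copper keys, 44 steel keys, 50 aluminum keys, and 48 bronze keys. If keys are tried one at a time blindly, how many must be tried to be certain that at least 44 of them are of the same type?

Treat the 5 types as pigeonholes.
In the worst case we take at most 43 of each type, but all 37 nickel and all 4 copper (fewer than 43), giving 37 + 4 + 43 + 43 + 43 = 170.
One more key then forces some type to 44, so 170 + 1 = 171.

171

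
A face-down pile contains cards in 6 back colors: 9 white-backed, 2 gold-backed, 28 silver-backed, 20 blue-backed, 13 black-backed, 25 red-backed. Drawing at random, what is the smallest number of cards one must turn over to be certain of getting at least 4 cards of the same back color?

In the worst case we take at most 3 of each back color, but all 2 gold-backed (fewer than 3), giving 3 + 2 + 3 + 3 + 3 + 3 = 17.
One more card then forces some back color to 4, so 17 + 1 = 18.

18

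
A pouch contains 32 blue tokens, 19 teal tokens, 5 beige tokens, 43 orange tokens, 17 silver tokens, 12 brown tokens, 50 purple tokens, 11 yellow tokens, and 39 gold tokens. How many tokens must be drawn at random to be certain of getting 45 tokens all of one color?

Treat the 9 colors as pigeonholes.
In the worst case we take at most 44 of each color, but all 32 blue, all 19 teal, all 5 beige, all 43 orange, all 17 silver, all 12 brown, all 11 yellow, and all 39 gold (fewer than 44), giving 32 + 19 + 5 + 43 + 17 + 12 + 44 + 11 + 39 = 222.
One more token then forces some color to 45, so 222 + 1 = 223.

223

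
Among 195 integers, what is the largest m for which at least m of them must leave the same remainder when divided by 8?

If each of the 8 residue classes modulo 8 held at most 24, the total would be at most 8 × 24 = 192 < 195, a contradiction.
So at least one holds ⌈195/8⌉ = 25.

25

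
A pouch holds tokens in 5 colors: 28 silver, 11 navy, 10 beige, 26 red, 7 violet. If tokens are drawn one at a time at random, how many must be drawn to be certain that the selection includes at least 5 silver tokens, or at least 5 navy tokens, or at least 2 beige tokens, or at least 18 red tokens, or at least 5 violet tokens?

31

The worst case stops just short of every target: 4 silver, 4 navy, 1 beige, 17 red, 4 violet — 4 + 4 + 1 + 17 + 4 = 30 tokens.
One more token must push some color to its target, so 30 + 1 = 31.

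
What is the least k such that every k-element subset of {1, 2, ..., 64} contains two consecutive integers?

Partition {1, …, 64} into 32 pairs: {1,2}, {3,4}, …, {63,64}.
Choosing 32 integers — say the 32 even numbers 2, 4, …, 64 — takes one from each pair and avoids the property.
Choosing 33 forces two into the same pair by pigeonhole, and those are consecutive. So 33.

33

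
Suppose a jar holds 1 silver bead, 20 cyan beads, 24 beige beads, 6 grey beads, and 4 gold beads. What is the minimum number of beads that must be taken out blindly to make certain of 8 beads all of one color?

In the worst case we take at most 7 of each color, but all 1 silver, all 6 grey, and all 4 gold (fewer than 7), giving 1 + 7 + 7 + 6 + 4 = 25.
One more bead then forces some color to 8, so 25 + 1 = 26.

26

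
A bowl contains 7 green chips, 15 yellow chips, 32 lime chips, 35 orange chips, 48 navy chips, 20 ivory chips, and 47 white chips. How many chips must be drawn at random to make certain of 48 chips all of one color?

Treat the 7 colors as pigeonholes.
In the worst case we take at most 47 of each color, but all 7 green, all 15 yellow, all 32 lime, all 35 orange, and all 20 ivory (fewer than 47), giving 7 + 15 + 32 + 35 + 47 + 20 + 47 = 203.
One more chip then forces some color to 48, so 203 + 1 = 204.

204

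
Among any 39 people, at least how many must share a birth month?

4

If each of the 12 months of the year held at most 3, the total would be at most 12 × 3 = 36 < 39, a contradiction.
So at least one holds ⌈39/12⌉ = 4.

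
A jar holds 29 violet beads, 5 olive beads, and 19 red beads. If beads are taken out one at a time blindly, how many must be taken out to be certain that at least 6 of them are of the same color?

Treat the 3 colors as pigeonholes.
The worst case takes 5 beads of each color without reaching 6 of any: 3 × 5 = 15.
The next bead must bring some color to 6, so 15 + 1 = 16.

16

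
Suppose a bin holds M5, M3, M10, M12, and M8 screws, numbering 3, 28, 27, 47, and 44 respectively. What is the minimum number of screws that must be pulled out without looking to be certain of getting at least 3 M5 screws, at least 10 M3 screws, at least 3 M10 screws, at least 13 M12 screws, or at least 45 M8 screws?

Each of the 5 sizes has its own threshold; avoid all of them simultaneously.
The worst case stops just short of every target: 2 M5, 9 M3, 2 M10, 12 M12, 44 M8 — 2 + 9 + 2 + 12 + 44 = 69 screws.
One more screw must push some size to its target, so 69 + 1 = 70.

70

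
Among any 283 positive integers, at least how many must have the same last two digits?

3

There are 100 possible two-digit endings, which serve as the pigeonholes.
If each of the 100 possible two-digit endings held at most 2, the total would be at most 100 × 2 = 200 < 283, a contradiction.
So at least one holds ⌈283/100⌉ = 3.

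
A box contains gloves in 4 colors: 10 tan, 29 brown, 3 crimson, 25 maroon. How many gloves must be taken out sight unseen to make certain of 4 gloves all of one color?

13

The worst case takes 3 gloves of each color without reaching 4 of any: 4 × 3 = 12.
The next glove must bring some color to 4, so 12 + 1 = 13.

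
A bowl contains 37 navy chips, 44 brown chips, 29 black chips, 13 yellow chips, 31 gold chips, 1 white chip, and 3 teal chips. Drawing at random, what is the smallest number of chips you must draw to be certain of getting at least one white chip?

158

To avoid white chips as long as possible, exhaust the other 6 colors first.
The worst case draws every non-white chip first: 37 + 44 + 29 + 13 + 31 + 3 = 157.
The next draw is then forced to be white, giving 157 + 1 = 158.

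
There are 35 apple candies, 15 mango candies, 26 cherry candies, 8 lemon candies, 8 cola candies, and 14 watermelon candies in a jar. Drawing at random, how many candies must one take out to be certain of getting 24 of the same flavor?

In the worst case we take at most 23 of each flavor, but all 15 mango, all 8 lemon, all 8 cola, and all 14 watermelon (fewer than 23), giving 23 + 15 + 23 + 8 + 8 + 14 = 91.
One more candy then forces some flavor to 24, so 91 + 1 = 92.

92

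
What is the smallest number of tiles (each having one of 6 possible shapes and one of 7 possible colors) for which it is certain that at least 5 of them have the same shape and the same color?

169

There are 6 × 7 = 42 (shape, color) combinations acting as pigeonholes.
With 42 × 4 = 168 tiles we could place exactly 4 in each, with no (shape, color) pair reaching 5.
One more forces some (shape, color) pair to hold 5, so 168 + 1 = 169.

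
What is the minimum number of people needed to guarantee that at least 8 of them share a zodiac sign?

There are 12 zodiac signs acting as pigeonholes.
With 12 × 7 = 84 people we could place exactly 7 in each, with no class reaching 8.
One more forces some class to hold 8, so 84 + 1 = 85.

85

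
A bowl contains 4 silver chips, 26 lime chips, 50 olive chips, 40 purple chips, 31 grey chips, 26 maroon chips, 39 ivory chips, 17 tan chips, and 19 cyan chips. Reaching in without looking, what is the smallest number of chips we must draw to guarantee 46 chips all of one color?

248

Treat the 9 colors as pigeonholes.
In the worst case we take at most 45 of each color, but all 4 silver, all 26 lime, all 40 purple, all 31 grey, all 26 maroon, all 39 ivory, all 17 tan, and all 19 cyan (fewer than 45), giving 4 + 26 + 45 + 40 + 31 + 26 + 39 + 17 + 19 = 247.
One more chip then forces some color to 46, so 247 + 1 = 248.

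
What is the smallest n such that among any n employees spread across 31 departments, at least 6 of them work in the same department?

There are 31 departments acting as pigeonholes.
With 31 × 5 = 155 employees we could place exactly 5 in each, with no class reaching 6.
One more forces some class to hold 6, so 155 + 1 = 156.

156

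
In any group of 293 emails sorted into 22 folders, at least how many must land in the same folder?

If each of the 22 folders held at most 13, the total would be at most 22 × 13 = 286 < 293, a contradiction.
So at least one holds ⌈293/22⌉ = 14.

14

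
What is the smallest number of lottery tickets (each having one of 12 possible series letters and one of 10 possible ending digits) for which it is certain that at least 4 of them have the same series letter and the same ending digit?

There are 12 × 10 = 120 (series letter, ending digit) combinations acting as pigeonholes.
With 120 × 3 = 360 lottery tickets we could place exactly 3 in each, with no (series letter, ending digit) pair reaching 4.
One more forces some (series letter, ending digit) pair to hold 4, so 360 + 1 = 361.

361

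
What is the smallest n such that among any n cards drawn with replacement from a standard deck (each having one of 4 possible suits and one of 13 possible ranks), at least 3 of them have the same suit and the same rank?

105

There are 4 × 13 = 52 (suit, rank) combinations acting as pigeonholes.
With 52 × 2 = 104 cards drawn with replacement from a standard deck we could place exactly 2 in each, with no (suit, rank) pair reaching 3.
One more forces some (suit, rank) pair to hold 3, so 104 + 1 = 105.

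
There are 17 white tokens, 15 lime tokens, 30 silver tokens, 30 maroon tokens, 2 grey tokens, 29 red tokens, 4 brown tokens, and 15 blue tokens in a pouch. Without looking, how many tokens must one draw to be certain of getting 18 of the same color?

105

In the worst case we take at most 17 of each color, but all 15 lime, all 2 grey, all 4 brown, and all 15 blue (fewer than 17), giving 17 + 15 + 17 + 17 + 2 + 17 + 4 + 15 = 104.
One more token then forces some color to 18, so 104 + 1 = 105.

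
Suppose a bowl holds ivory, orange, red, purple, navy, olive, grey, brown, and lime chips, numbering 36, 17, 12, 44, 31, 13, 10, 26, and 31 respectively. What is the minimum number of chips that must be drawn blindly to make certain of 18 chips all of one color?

138

In the worst case we take at most 17 of each color, but all 12 red, all 13 olive, and all 10 grey (fewer than 17), giving 17 + 17 + 12 + 17 + 17 + 13 + 10 + 17 + 17 = 137.
One more chip then forces some color to 18, so 137 + 1 = 138.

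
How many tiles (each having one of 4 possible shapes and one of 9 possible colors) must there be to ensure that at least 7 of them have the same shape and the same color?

217

There are 4 × 9 = 36 (shape, color) combinations acting as pigeonholes.
With 36 × 6 = 216 tiles we could place exactly 6 in each, with no (shape, color) pair reaching 7.
One more forces some (shape, color) pair to hold 7, so 216 + 1 = 217.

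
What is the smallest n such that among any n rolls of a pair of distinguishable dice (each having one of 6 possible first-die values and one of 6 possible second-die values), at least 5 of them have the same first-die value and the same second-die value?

145

There are 6 × 6 = 36 (first-die value, second-die value) combinations acting as pigeonholes.
With 36 × 4 = 144 rolls of a pair of distinguishable dice we could place exactly 4 in each, with no (first-die value, second-die value) pair reaching 5.
One more forces some (first-die value, second-die value) pair to hold 5, so 144 + 1 = 145.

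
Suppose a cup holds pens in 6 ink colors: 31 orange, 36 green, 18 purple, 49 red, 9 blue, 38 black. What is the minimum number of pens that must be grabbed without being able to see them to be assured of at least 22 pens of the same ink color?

112

In the worst case we take at most 21 of each ink color, but all 18 purple and all 9 blue (fewer than 21), giving 21 + 21 + 18 + 21 + 9 + 21 = 111.
One more pen then forces some ink color to 22, so 111 + 1 = 112.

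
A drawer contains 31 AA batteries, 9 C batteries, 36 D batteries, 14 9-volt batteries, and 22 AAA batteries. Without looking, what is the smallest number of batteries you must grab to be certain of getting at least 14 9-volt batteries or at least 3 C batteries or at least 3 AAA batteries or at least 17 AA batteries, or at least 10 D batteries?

The worst case stops just short of every target: 16 AA, 2 C, 9 D, 13 9-volt, 2 AAA — 16 + 2 + 9 + 13 + 2 = 42 batteries.
One more battery must push some type to its target, so 42 + 1 = 43.

43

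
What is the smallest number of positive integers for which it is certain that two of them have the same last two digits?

101

There are 100 possible two-digit endings acting as pigeonholes.
With 100 positive integers we could place one in each, avoiding any repeat.
One more forces some class to hold 2, so 100 + 1 = 101.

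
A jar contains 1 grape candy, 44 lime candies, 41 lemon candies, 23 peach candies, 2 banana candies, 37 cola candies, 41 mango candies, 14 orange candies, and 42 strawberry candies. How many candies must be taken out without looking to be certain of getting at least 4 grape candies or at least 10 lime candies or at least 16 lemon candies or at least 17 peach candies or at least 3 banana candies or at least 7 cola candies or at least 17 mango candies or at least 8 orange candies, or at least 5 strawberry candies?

77

The worst case stops just short of every target: all 1 grape, 9 lime, 15 lemon, 16 peach, 2 banana, 6 cola, 16 mango, 7 orange, 4 strawberry — 1 + 9 + 15 + 16 + 2 + 6 + 16 + 7 + 4 = 76 candies.
One more candy must push some flavor to its target, so 76 + 1 = 77.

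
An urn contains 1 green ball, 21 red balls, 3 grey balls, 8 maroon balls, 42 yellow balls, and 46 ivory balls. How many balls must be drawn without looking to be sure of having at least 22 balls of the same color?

76

In the worst case we take at most 21 of each color, but all 1 green, all 3 grey, and all 8 maroon (fewer than 21), giving 1 + 21 + 3 + 8 + 21 + 21 = 75.
One more ball then forces some color to 22, so 75 + 1 = 76.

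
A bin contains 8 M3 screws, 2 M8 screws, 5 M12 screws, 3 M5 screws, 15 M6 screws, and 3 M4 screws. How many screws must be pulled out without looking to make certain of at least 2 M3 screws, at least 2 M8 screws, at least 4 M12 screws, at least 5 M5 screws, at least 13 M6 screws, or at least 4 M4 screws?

24

The worst case stops just short of every target: 1 M3, 1 M8, 3 M12, all 3 M5, 12 M6, 3 M4 — 1 + 1 + 3 + 3 + 12 + 3 = 23 screws.
One more screw must push some size to its target, so 23 + 1 = 24.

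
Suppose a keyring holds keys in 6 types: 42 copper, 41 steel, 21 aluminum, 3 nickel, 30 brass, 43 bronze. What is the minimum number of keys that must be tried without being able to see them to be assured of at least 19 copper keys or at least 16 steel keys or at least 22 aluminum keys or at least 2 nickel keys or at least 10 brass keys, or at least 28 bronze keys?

The worst case stops just short of every target: 18 copper, 15 steel, 21 aluminum, 1 nickel, 9 brass, 27 bronze — 18 + 15 + 21 + 1 + 9 + 27 = 91 keys.
One more key must push some type to its target, so 91 + 1 = 92.

92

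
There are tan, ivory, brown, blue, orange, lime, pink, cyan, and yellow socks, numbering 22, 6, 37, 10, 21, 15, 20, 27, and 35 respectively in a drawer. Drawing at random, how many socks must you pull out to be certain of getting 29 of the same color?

Treat the 9 colors as pigeonholes.
In the worst case we take at most 28 of each color, but all 22 tan, all 6 ivory, all 10 blue, all 21 orange, all 15 lime, all 20 pink, and all 27 cyan (fewer than 28), giving 22 + 6 + 28 + 10 + 21 + 15 + 20 + 27 + 28 = 177.
One more sock then forces some color to 29, so 177 + 1 = 178.

178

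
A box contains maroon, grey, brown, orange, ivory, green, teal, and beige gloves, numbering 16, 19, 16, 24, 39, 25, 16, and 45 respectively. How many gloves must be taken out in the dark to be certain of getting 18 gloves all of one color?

134

In the worst case we take at most 17 of each color, but all 16 maroon, all 16 brown, and all 16 teal (fewer than 17), giving 16 + 17 + 16 + 17 + 17 + 17 + 16 + 17 = 133.
One more glove then forces some color to 18, so 133 + 1 = 134.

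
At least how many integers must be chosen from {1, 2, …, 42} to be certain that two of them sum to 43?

Partition {1, …, 42} into 21 pairs: {1,42}, {2,41}, …, {21,22}.
Choosing 21 integers — say the integers 1 through 21 — takes one from each pair and avoids the property.
Choosing 22 forces two into the same pair by pigeonhole, and those sum to 43. So 22.

22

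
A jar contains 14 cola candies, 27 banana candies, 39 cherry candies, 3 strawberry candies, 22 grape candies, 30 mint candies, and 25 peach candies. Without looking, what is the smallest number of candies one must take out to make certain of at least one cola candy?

147

The worst case draws every non-cola candy first: 27 + 39 + 3 + 22 + 30 + 25 = 146.
The next draw is then forced to be cola, giving 146 + 1 = 147.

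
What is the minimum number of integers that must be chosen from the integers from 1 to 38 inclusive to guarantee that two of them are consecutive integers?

20

Partition {1, …, 38} into 19 pairs: {1,2}, {3,4}, …, {37,38}.
Choosing 19 integers — say the 19 even numbers 2, 4, …, 38 — takes one from each pair and avoids the property.
Choosing 20 forces two into the same pair by pigeonhole, and those are consecutive. So 20.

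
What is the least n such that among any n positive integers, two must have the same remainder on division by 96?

97

Two integers differ by a multiple of 96 exactly when they share a remainder mod 96.
There are 96 residue classes mod 96, so 96 integers can all lie in distinct classes.
One more integer must repeat a residue, giving a difference divisible by 96. So n = 96 + 1 = 97.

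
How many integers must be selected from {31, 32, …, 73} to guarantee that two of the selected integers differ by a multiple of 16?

Use the pigeonhole principle on residue classes: group the integers by remainder mod 16; there are 16 residue classes, each nonempty in this range.
Choosing one from each class (16 integers) avoids any shared remainder.
One more choice must repeat a class, so two differ by a multiple of 16. Hence 16 + 1 = 17.

17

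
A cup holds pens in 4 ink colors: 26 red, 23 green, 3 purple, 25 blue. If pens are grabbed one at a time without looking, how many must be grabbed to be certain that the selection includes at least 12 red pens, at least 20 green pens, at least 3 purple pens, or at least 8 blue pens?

40

Each of the 4 ink colors has its own threshold; avoid all of them simultaneously.
The worst case stops just short of every target: 11 red, 19 green, 2 purple, 7 blue — 11 + 19 + 2 + 7 = 39 pens.
One more pen must push some ink color to its target, so 39 + 1 = 40.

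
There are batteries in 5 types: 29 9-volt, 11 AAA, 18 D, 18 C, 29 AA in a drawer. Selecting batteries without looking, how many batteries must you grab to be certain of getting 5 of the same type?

The worst case takes 4 batteries of each type without reaching 5 of any: 5 × 4 = 20.
The next battery must bring some type to 5, so 20 + 1 = 21.

21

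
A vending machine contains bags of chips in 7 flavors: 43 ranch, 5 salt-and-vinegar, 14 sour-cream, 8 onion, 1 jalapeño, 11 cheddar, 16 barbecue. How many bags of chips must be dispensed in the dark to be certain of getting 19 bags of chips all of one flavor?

74

Treat the 7 flavors as pigeonholes.
In the worst case we take at most 18 of each flavor, but all 5 salt-and-vinegar, all 14 sour-cream, all 8 onion, all 1 jalapeño, all 11 cheddar, and all 16 barbecue (fewer than 18), giving 18 + 5 + 14 + 8 + 1 + 11 + 16 = 73.
One more bag of chips then forces some flavor to 19, so 73 + 1 = 74.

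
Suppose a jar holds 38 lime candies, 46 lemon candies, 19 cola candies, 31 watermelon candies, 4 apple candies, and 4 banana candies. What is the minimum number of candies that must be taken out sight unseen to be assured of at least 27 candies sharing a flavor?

106

In the worst case we take at most 26 of each flavor, but all 19 cola, all 4 apple, and all 4 banana (fewer than 26), giving 26 + 26 + 19 + 26 + 4 + 4 = 105.
One more candy then forces some flavor to 27, so 105 + 1 = 106.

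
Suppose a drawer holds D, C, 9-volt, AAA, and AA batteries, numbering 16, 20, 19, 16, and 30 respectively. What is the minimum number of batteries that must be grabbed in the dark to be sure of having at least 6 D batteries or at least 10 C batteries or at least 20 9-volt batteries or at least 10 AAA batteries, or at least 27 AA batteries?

69

Each of the 5 types has its own threshold; avoid all of them simultaneously.
The worst case stops just short of every target: 5 D, 9 C, 19 9-volt, 9 AAA, 26 AA — 5 + 9 + 19 + 9 + 26 = 68 batteries.
One more battery must push some type to its target, so 68 + 1 = 69.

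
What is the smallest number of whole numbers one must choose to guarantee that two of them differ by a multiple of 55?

56

Use the pigeonhole principle on residue classes: two integers differ by a multiple of 55 exactly when they share a remainder mod 55.
There are 55 residue classes mod 55, so 55 integers can all lie in distinct classes.
One more integer must repeat a residue, giving a difference divisible by 55. So n = 55 + 1 = 56.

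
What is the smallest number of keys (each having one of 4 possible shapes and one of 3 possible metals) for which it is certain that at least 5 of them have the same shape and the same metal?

There are 4 × 3 = 12 (shape, metal) combinations acting as pigeonholes.
With 12 × 4 = 48 keys we could place exactly 4 in each, with no (shape, metal) pair reaching 5.
One more forces some (shape, metal) pair to hold 5, so 48 + 1 = 49.

49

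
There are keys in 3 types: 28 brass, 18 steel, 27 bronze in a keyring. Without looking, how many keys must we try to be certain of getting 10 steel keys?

65

The worst case draws every non-steel key first: 28 + 27 = 55.
The next 10 draws are then forced to be steel, giving 55 + 10 = 65.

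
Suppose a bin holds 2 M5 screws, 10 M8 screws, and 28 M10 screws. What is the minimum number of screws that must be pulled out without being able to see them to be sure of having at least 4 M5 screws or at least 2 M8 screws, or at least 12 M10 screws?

15

The worst case stops just short of every target: all 2 M5, 1 M8, 11 M10 — 2 + 1 + 11 = 14 screws.
One more screw must push some size to its target, so 14 + 1 = 15.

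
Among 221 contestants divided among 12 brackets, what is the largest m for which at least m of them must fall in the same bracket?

19

The 221 contestants fall into 12 brackets.
If each of the 12 brackets held at most 18, the total would be at most 12 × 18 = 216 < 221, a contradiction.
So at least one holds ⌈221/12⌉ = 19.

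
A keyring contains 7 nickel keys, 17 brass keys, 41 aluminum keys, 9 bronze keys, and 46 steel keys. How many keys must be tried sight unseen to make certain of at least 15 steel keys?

89

The worst case draws every non-steel key first: 7 + 17 + 41 + 9 = 74.
The next 15 draws are then forced to be steel, giving 74 + 15 = 89.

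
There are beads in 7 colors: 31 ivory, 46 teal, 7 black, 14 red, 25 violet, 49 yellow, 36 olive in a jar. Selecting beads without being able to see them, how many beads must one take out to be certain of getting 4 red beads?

198

To avoid red beads as long as possible, exhaust the other 6 colors first.
The worst case draws every non-red bead first: 31 + 46 + 7 + 25 + 49 + 36 = 194.
The next 4 draws are then forced to be red, giving 194 + 4 = 198.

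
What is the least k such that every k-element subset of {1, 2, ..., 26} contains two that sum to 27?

Partition {1, …, 26} into 13 pairs: {1,26}, {2,25}, …, {13,14}.
Choosing 13 integers — say the integers 1 through 13 — takes one from each pair and avoids the property.
Choosing 14 forces two into the same pair by pigeonhole, and those sum to 27. So 14.

14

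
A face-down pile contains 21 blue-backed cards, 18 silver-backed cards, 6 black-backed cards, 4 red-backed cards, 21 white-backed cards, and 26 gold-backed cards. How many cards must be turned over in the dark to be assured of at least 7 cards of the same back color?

Treat the 6 back colors as pigeonholes.
In the worst case we take at most 6 of each back color, but all 4 red-backed (fewer than 6), giving 6 + 6 + 6 + 4 + 6 + 6 = 34.
One more card then forces some back color to 7, so 34 + 1 = 35.

35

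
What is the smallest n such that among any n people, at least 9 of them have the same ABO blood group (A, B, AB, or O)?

There are 4 ABO blood groups acting as pigeonholes.
With 4 × 8 = 32 people we could place exactly 8 in each, with no class reaching 9.
One more forces some class to hold 9, so 32 + 1 = 33.

33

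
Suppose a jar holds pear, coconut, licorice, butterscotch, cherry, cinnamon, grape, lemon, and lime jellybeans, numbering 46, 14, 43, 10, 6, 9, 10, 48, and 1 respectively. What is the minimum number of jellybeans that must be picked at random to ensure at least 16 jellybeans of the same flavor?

Treat the 9 flavors as pigeonholes.
In the worst case we take at most 15 of each flavor, but all 14 coconut, all 10 butterscotch, all 6 cherry, all 9 cinnamon, all 10 grape, and all 1 lime (fewer than 15), giving 15 + 14 + 15 + 10 + 6 + 9 + 10 + 15 + 1 = 95.
One more jellybean then forces some flavor to 16, so 95 + 1 = 96.

96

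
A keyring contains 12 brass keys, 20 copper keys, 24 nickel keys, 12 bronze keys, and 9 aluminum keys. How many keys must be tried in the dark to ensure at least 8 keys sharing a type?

Treat the 5 types as pigeonholes.
The worst case takes 7 keys of each type without reaching 8 of any: 5 × 7 = 35.
The next key must bring some type to 8, so 35 + 1 = 36.

36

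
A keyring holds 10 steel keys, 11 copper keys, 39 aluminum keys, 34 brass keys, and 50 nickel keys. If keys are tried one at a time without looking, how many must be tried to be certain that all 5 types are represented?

The hardest type to obtain is steel: we could draw every other key first — 144 − 10 = 134 keys — without a single steel one.
The next draw must be steel, so 134 + 1 = 135.

135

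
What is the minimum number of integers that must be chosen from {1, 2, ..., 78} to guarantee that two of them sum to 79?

40

Partition {1, …, 78} into 39 pairs: {1,78}, {2,77}, …, {39,40}.
Choosing 39 integers — say the integers 1 through 39 — takes one from each pair and avoids the property.
Choosing 40 forces two into the same pair by pigeonhole, and those sum to 79. So 40.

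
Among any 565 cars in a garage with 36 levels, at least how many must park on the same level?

If each of the 36 levels held at most 15, the total would be at most 36 × 15 = 540 < 565, a contradiction.
So at least one holds ⌈565/36⌉ = 16.

16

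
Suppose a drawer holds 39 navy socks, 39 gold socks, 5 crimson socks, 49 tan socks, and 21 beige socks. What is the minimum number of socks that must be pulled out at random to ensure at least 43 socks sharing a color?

147

In the worst case we take at most 42 of each color, but all 39 navy, all 39 gold, all 5 crimson, and all 21 beige (fewer than 42), giving 39 + 39 + 5 + 42 + 21 = 146.
One more sock then forces some color to 43, so 146 + 1 = 147.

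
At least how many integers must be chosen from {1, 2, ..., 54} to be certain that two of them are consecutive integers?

28

Partition {1, …, 54} into 27 pairs: {1,2}, {3,4}, …, {53,54}.
Choosing 27 integers — say the 27 even numbers 2, 4, …, 54 — takes one from each pair and avoids the property.
Choosing 28 forces two into the same pair by pigeonhole, and those are consecutive. So 28.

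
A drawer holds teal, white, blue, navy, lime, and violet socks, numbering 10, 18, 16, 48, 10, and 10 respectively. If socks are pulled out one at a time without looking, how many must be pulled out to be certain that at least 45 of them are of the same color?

In the worst case we take at most 44 of each color, but all 10 teal, all 18 white, all 16 blue, all 10 lime, and all 10 violet (fewer than 44), giving 10 + 18 + 16 + 44 + 10 + 10 = 108.
One more sock then forces some color to 45, so 108 + 1 = 109.

109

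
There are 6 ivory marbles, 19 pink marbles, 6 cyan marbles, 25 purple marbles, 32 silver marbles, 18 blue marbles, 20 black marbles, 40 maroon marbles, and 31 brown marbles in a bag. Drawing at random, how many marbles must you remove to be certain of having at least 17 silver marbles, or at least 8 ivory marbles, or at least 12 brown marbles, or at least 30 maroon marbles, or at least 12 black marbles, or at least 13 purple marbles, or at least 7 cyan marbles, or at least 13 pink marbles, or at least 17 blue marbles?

Each of the 9 colors has its own threshold; avoid all of them simultaneously.
The worst case stops just short of every target: all 6 ivory, 12 pink, 6 cyan, 12 purple, 16 silver, 16 blue, 11 black, 29 maroon, 11 brown — 6 + 12 + 6 + 12 + 16 + 16 + 11 + 29 + 11 = 119 marbles.
One more marble must push some color to its target, so 119 + 1 = 120.

120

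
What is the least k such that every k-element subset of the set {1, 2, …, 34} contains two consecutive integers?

Partition {1, …, 34} into 17 pairs: {1,2}, {3,4}, …, {33,34}.
Choosing 17 integers — say the 17 even numbers 2, 4, …, 34 — takes one from each pair and avoids the property.
Choosing 18 forces two into the same pair by pigeonhole, and those are consecutive. So 18.

18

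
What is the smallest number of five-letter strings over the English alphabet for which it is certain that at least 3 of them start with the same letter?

There are 26 possible first letters acting as pigeonholes.
With 26 × 2 = 52 five-letter strings over the English alphabet we could place exactly 2 in each, with no class reaching 3.
One more forces some class to hold 3, so 52 + 1 = 53.

53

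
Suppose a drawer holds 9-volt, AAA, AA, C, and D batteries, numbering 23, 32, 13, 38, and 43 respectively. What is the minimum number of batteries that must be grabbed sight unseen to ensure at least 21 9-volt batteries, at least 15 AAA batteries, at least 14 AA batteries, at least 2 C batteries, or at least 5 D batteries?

The worst case stops just short of every target: 20 9-volt, 14 AAA, 13 AA, 1 C, 4 D — 20 + 14 + 13 + 1 + 4 = 52 batteries.
One more battery must push some type to its target, so 52 + 1 = 53.

53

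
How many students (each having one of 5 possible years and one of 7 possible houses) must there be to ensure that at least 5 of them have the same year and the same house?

141

There are 5 × 7 = 35 (year, house) combinations acting as pigeonholes.
With 35 × 4 = 140 students we could place exactly 4 in each, with no (year, house) pair reaching 5.
One more forces some (year, house) pair to hold 5, so 140 + 1 = 141.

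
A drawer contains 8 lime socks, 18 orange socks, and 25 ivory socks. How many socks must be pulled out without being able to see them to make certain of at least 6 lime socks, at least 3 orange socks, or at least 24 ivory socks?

31

The worst case stops just short of every target: 5 lime, 2 orange, 23 ivory — 5 + 2 + 23 = 30 socks.
One more sock must push some color to its target, so 30 + 1 = 31.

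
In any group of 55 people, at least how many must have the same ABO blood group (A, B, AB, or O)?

There are 4 ABO blood groups, which serve as the pigeonholes.
If each of the 4 ABO blood groups held at most 13, the total would be at most 4 × 13 = 52 < 55, a contradiction.
So at least one holds ⌈55/4⌉ = 14.

14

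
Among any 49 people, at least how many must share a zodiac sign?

The 49 people fall into 12 zodiac signs.
If each of the 12 zodiac signs held at most 4, the total would be at most 12 × 4 = 48 < 49, a contradiction.
So at least one holds ⌈49/12⌉ = 5.

5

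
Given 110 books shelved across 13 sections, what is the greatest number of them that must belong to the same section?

The 110 books fall into 13 sections.
If each of the 13 sections held at most 8, the total would be at most 13 × 8 = 104 < 110, a contradiction.
So at least one holds ⌈110/13⌉ = 9.

9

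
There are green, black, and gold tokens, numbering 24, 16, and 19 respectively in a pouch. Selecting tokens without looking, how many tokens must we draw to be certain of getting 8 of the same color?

The worst case takes 7 tokens of each color without reaching 8 of any: 3 × 7 = 21.
The next token must bring some color to 8, so 21 + 1 = 22.

22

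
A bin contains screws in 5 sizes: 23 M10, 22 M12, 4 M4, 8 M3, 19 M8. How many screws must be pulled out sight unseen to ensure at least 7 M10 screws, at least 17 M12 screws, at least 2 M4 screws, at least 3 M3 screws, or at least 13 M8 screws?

38

Each of the 5 sizes has its own threshold; avoid all of them simultaneously.
The worst case stops just short of every target: 6 M10, 16 M12, 1 M4, 2 M3, 12 M8 — 6 + 16 + 1 + 2 + 12 = 37 screws.
One more screw must push some size to its target, so 37 + 1 = 38.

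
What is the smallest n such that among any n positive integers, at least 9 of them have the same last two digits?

There are 100 possible two-digit endings acting as pigeonholes.
With 100 × 8 = 800 positive integers we could place exactly 8 in each, with no class reaching 9.
One more forces some class to hold 9, so 800 + 1 = 801.

801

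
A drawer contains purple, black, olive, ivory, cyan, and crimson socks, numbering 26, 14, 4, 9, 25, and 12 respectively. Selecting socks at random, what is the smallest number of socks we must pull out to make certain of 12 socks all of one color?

In the worst case we take at most 11 of each color, but all 4 olive and all 9 ivory (fewer than 11), giving 11 + 11 + 4 + 9 + 11 + 11 = 57.
One more sock then forces some color to 12, so 57 + 1 = 58.

58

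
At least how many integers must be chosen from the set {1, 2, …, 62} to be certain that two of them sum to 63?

32

Partition {1, …, 62} into 31 pairs: {1,62}, {2,61}, …, {31,32}.
Choosing 31 integers — say the integers 1 through 31 — takes one from each pair and avoids the property.
Choosing 32 forces two into the same pair by pigeonhole, and those sum to 63. So 32.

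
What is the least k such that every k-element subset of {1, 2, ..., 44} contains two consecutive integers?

Partition {1, …, 44} into 22 pairs: {1,2}, {3,4}, …, {43,44}.
Choosing 22 integers — say the 22 even numbers 2, 4, …, 44 — takes one from each pair and avoids the property.
Choosing 23 forces two into the same pair by pigeonhole, and those are consecutive. So 23.

23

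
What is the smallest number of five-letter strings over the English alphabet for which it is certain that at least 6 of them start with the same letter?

There are 26 possible first letters acting as pigeonholes.
With 26 × 5 = 130 five-letter strings over the English alphabet we could place exactly 5 in each, with no class reaching 6.
One more forces some class to hold 6, so 130 + 1 = 131.

131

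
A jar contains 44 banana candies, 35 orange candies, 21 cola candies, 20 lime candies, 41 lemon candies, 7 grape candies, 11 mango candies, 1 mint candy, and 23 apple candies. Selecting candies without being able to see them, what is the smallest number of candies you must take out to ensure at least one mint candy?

203

The worst case draws every non-mint candy first: 44 + 35 + 21 + 20 + 41 + 7 + 11 + 23 = 202.
The next draw is then forced to be mint, giving 202 + 1 = 203.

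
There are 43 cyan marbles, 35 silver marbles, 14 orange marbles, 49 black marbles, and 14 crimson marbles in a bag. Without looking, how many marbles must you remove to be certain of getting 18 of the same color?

Treat the 5 colors as pigeonholes.
In the worst case we take at most 17 of each color, but all 14 orange and all 14 crimson (fewer than 17), giving 17 + 17 + 14 + 17 + 14 = 79.
One more marble then forces some color to 18, so 79 + 1 = 80.

80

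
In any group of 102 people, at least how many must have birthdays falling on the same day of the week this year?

15

There are 7 days of the week, which serve as the pigeonholes.
If each of the 7 days of the week held at most 14, the total would be at most 7 × 14 = 98 < 102, a contradiction.
So at least one holds ⌈102/7⌉ = 15.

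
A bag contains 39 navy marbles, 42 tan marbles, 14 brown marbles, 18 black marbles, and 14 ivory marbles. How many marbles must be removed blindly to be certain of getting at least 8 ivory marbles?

121

To avoid ivory marbles as long as possible, exhaust the other 4 colors first.
The worst case draws every non-ivory marble first: 39 + 42 + 14 + 18 = 113.
The next 8 draws are then forced to be ivory, giving 113 + 8 = 121.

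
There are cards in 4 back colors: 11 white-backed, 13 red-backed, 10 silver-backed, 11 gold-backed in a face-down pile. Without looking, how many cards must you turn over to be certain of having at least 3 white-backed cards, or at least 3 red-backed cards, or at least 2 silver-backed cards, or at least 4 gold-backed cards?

9

Each of the 4 back colors has its own threshold; avoid all of them simultaneously.
The worst case stops just short of every target: 2 white-backed, 2 red-backed, 1 silver-backed, 3 gold-backed — 2 + 2 + 1 + 3 = 8 cards.
One more card must push some back color to its target, so 8 + 1 = 9.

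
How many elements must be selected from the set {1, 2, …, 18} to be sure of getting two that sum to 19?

Partition {1, …, 18} into 9 pairs: {1,18}, {2,17}, …, {9,10}.
Choosing 9 integers — say the integers 1 through 9 — takes one from each pair and avoids the property.
Choosing 10 forces two into the same pair by pigeonhole, and those sum to 19. So 10.

10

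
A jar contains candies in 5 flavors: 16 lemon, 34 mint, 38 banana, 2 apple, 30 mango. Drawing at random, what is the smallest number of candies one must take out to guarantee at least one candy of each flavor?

119

The hardest flavor to obtain is apple: we could draw every other candy first — 120 − 2 = 118 candies — without a single apple one.
The next draw must be apple, so 118 + 1 = 119.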